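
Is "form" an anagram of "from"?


Word 1: "from" → sorted: fmor
Word 2: "form" → sorted: fmor
Same letters? fmor == fmor
Anagram = Yes


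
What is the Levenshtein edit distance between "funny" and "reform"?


Word 1: "funny" (length 5)
Word 2: "reform" (length 6)
One optimal edit sequence (insert/delete/substitute each cost 1):
  1. insert 'r'  (+1)
  2. substitute 'f' -> 'e'  (+1)
  3. substitute 'u' -> 'f'  (+1)
  4. substitute 'n' -> 'o'  (+1)
  5. substitute 'n' -> 'r'  (+1)
  6. substitute 'y' -> 'm'  (+1)
Total edit operations: 6
Edit distance = 6


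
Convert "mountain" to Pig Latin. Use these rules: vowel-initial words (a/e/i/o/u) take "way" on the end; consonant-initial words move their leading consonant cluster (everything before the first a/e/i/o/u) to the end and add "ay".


Word: "mountain"
Starts with consonant(s) → move to end, add 'ay'
Consonant cluster: "m"
Pig Latin = "ountainmay"


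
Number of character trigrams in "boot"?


Word: "boot" (length 4)
Number of 3-grams = length - 3 + 1 = 4 - 3 + 1
= 2


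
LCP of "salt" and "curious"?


Word 1: "salt"
Word 2: "curious"
Comparing from start:
  Pos 0: 's' != 'c' (stop)
LCP = "" (length 0)


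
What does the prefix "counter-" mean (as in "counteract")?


Prefix: counter-
As in: counteract -> counter- + act
Meaning = against / opposite


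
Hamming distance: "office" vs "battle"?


Comparing character by character (same length = 6):
  Pos 0: 'o' vs 'b' !=
  Pos 1: 'f' vs 'a' !=
  Pos 2: 'f' vs 't' !=
  Pos 3: 'i' vs 't' !=
  Pos 4: 'c' vs 'l' !=
  Pos 5: 'e' vs 'e' =
Hamming distance = 5


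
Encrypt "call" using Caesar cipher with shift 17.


Word: "call"
Shift: 17
Each letter → (letter + shift) mod 26:
  'c' (2) + 17 = 19 → 't'
  'a' (0) + 17 = 17 → 'r'
  'l' (11) + 17 = 2 → 'c'
  'l' (11) + 17 = 2 → 'c'
Result = "trcc"


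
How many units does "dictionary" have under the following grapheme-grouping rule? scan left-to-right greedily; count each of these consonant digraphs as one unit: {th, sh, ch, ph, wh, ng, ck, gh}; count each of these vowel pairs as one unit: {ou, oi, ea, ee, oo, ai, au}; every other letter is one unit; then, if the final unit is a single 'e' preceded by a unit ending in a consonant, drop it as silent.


Word: "dictionary" (10 letters)
Left-to-right scan:
  (1) 'd' (letter)
  (2) 'i' (letter)
  (3) 'c' (letter)
  (4) 't' (letter)
  (5) 'i' (letter)
  (6) 'o' (letter)
  (7) 'n' (letter)
  (8) 'a' (letter)
  (9) 'r' (letter)
  (10) 'y' (letter)
Units from scan: 10
Sound units = 10 units


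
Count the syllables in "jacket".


Word: "jacket"
Syllable breakdown: jack · et
Counting: 2 parts
= 2 syllables


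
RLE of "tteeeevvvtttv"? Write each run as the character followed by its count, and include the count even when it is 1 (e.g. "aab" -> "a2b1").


String: "tteeeevvvtttv"
Scanning for consecutive runs:
  't' x 2
  'e' x 4
  'v' x 3
  't' x 3
  'v' x 1
RLE = "t2e4v3t3v1"


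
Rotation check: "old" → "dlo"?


Word: "old", Candidate: "dlo"
Method: check if candidate is substring of word+word
"oldold" contains "dlo"? No
Is rotation = No


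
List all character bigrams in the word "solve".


Word: "solve" (length 5)
Number of bigrams = 5 - 2 + 1 = 4
  Position 0: "so"
  Position 1: "ol"
  Position 2: "lv"
  Position 3: "ve"
Bigrams = "so", "ol", "lv", "ve"


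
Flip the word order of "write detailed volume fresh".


Original: "write detailed volume fresh"
Words (1..n): write | detailed | volume | fresh
Reversed (n..1): fresh | volume | detailed | write
Result = "fresh volume detailed write"


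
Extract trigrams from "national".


Word: "national" (length 8)
Number of trigrams = 8 - 3 + 1 = 6
  Position 0: "nat"
  Position 1: "ati"
  Position 2: "tio"
  Position 3: "ion"
  Position 4: "ona"
  Position 5: "nal"
Trigrams = "nat", "ati", "tio", "ion", "ona", "nal"


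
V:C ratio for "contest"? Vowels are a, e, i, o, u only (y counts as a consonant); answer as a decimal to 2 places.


Word: "contest"
Vowels (a,e,i,o,u): 2
Consonants: 5
Ratio = 2/5
= 0.40


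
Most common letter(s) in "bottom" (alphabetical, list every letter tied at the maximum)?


Word: "bottom"
Letter counts:
  'b': 1
  'm': 1
  'o': 2
  't': 2
Maximum count = 2
Most frequent = 'o', 't' (2 times each)


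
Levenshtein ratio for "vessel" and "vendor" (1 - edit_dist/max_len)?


Word 1: "vessel" (length 6)
Word 2: "vendor" (length 6)
One optimal edit sequence:
  1. keep 'v'
  2. keep 'e'
  3. substitute 's' -> 'n'  (+1)
  4. substitute 's' -> 'd'  (+1)
  5. substitute 'e' -> 'o'  (+1)
  6. substitute 'l' -> 'r'  (+1)
Edit distance = 4
Max length = max(6, 6) = 6
Similarity = 1 - 4/6
= 0.3333


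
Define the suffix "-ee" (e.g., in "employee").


Suffix: -ee
Example: employee (employ + -ee)
Meaning = one who receives


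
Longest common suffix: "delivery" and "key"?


Word 1: "delivery"
Word 2: "key"
Comparing from end:
  Pos -1: 'y' == 'y'
  Pos -2: 'r' != 'e' (stop)
LCS = "y" (length 1)


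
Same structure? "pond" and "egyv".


Pattern of "pond": [0, 1, 2, 3]
Pattern of "egyv": [0, 1, 2, 3]
Patterns match
Same pattern = Yes


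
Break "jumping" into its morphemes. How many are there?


Word: "jumping"
Morphemes: jump / -ing
Each morpheme carries meaning
= 2 morphemes


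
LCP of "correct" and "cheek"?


Word 1: "correct"
Word 2: "cheek"
Comparing from start:
  Pos 0: 'c' == 'c'
  Pos 1: 'o' != 'h' (stop)
LCP = "c" (length 1)


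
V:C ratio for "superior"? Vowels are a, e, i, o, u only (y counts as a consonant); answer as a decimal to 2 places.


Word: "superior"
Vowels (a,e,i,o,u): 4
Consonants: 4
Ratio = 4/4
= 1.00


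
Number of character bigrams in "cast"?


Word: "cast" (length 4)
Number of 2-grams = length - 2 + 1 = 4 - 2 + 1
= 3


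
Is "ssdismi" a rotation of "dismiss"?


Word: "dismiss", Candidate: "ssdismi"
Method: check if candidate is substring of word+word
"dismissdismiss" contains "ssdismi"? Yes
Is rotation = Yes


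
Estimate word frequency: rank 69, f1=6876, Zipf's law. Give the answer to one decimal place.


Zipf's law: f(r) = f(1) / r
f(1) = 6876
f(69) = 6876 / 69
= 99.7 occurrences


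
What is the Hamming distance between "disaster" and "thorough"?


Comparing character by character (same length = 8):
  Pos 0: 'd' vs 't' !=
  Pos 1: 'i' vs 'h' !=
  Pos 2: 's' vs 'o' !=
  Pos 3: 'a' vs 'r' !=
  Pos 4: 's' vs 'o' !=
  Pos 5: 't' vs 'u' !=
  Pos 6: 'e' vs 'g' !=
  Pos 7: 'r' vs 'h' !=
Hamming distance = 8


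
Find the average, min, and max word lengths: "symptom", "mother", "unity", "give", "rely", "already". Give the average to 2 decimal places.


Lengths: "symptom"=7, "mother"=6, "unity"=5, "give"=4, "rely"=4, "already"=7
Sum = 33, Count = 6
Average = 33/6 = 5.50
= avg=5.50, min=4, max=7


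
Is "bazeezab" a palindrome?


Word: "bazeezab"
Reversed: "bazeezab"
Forward == Backward? bazeezab == bazeezab
Palindrome = Yes


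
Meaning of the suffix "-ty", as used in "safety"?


Suffix: -ty
Example: safety = safe + -ty
Meaning = quality of


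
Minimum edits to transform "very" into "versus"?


Word 1: "very" (length 4)
Word 2: "versus" (length 6)
One optimal edit sequence (insert/delete/substitute each cost 1):
  1. keep 'v'
  2. keep 'e'
  3. keep 'r'
  4. insert 's'  (+1)
  5. insert 'u'  (+1)
  6. substitute 'y' -> 's'  (+1)
Total edit operations: 3
Edit distance = 3


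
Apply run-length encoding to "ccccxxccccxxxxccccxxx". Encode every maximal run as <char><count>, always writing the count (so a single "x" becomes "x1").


String: "ccccxxccccxxxxccccxxx"
Scanning for consecutive runs:
  'c' x 4
  'x' x 2
  'c' x 4
  'x' x 4
  'c' x 4
  'x' x 3
RLE = "c4x2c4x4c4x3"


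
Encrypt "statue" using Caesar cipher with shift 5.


Word: "statue"
Shift: 5
Each letter → (letter + shift) mod 26:
  's' (18) + 5 = 23 → 'x'
  't' (19) + 5 = 24 → 'y'
  'a' (0) + 5 = 5 → 'f'
  't' (19) + 5 = 24 → 'y'
  'u' (20) + 5 = 25 → 'z'
  'e' (4) + 5 = 9 → 'j'
Result = "xyfyzj"


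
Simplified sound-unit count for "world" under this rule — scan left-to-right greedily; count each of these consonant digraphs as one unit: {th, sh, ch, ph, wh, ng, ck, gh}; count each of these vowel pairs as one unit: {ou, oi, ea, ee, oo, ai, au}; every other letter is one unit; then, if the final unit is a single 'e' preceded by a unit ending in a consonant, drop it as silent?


Word: "world" (5 letters)
Left-to-right scan:
  [1] 'w' (letter)
  [2] 'o' (letter)
  [3] 'r' (letter)
  [4] 'l' (letter)
  [5] 'd' (letter)
Units from scan: 5
Sound units = 5 units


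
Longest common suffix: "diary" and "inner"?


Word 1: "diary"
Word 2: "inner"
Comparing from end:
  Pos -1: 'y' != 'r' (stop)
LCS = "" (length 0)


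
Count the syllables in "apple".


Word: "apple"
Syllable breakdown: ap-ple
Counting: 2 parts
= 2 syllables


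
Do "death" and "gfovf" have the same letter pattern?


Pattern of "death": [0, 1, 2, 3, 4]
Pattern of "gfovf": [0, 1, 2, 3, 1]
Patterns do not match
Same pattern = No


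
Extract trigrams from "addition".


Word: "addition" (length 8)
Number of trigrams = 8 - 3 + 1 = 6
  Position 0: "add"
  Position 1: "ddi"
  Position 2: "dit"
  Position 3: "iti"
  Position 4: "tio"
  Position 5: "ion"
Trigrams = "add", "ddi", "dit", "iti", "tio", "ion"


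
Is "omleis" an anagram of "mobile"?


Word 1: "mobile" → sorted: beilmo
Word 2: "omleis" → sorted: eilmos
Same letters? beilmo != eilmos
Anagram = No


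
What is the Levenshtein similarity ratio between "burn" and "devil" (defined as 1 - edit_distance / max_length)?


Word 1: "burn" (length 4)
Word 2: "devil" (length 5)
One optimal edit sequence:
  1. insert 'd'  (+1)
  2. substitute 'b' -> 'e'  (+1)
  3. substitute 'u' -> 'v'  (+1)
  4. substitute 'r' -> 'i'  (+1)
  5. substitute 'n' -> 'l'  (+1)
Edit distance = 5
Max length = max(4, 5) = 5
Similarity = 1 - 5/5
= 0.0000


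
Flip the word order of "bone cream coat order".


Original: "bone cream coat order"
Words (1..n): bone | cream | coat | order
Reversed (n..1): order | coat | cream | bone
Result = "order coat cream bone"


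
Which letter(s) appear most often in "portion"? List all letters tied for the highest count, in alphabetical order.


Word: "portion"
Letter counts:
  'i': 1
  'n': 1
  'o': 2
  'p': 1
  'r': 1
  't': 1
Maximum count = 2
Most frequent = 'o' (2 times each)


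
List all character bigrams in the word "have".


Word: "have" (length 4)
Number of bigrams = 4 - 2 + 1 = 3
  Position 0: "ha"
  Position 1: "av"
  Position 2: "ve"
Bigrams = "ha", "av", "ve"


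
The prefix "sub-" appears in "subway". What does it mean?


Prefix: sub-
Example: subway (sub- + way)
Meaning = under / below


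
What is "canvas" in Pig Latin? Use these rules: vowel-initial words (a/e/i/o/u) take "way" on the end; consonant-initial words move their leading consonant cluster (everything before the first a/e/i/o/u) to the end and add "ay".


Word: "canvas"
Starts with consonant(s) → move to end, add 'ay'
Consonant cluster: "c"
Pig Latin = "anvascay"


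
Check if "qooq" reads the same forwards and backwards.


Word: "qooq"
Reversed: "qooq"
Forward == Backward? qooq == qooq
Palindrome = Yes


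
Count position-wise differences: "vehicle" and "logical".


Comparing character by character (same length = 7):
  Pos 0: 'v' vs 'l' !=
  Pos 1: 'e' vs 'o' !=
  Pos 2: 'h' vs 'g' !=
  Pos 3: 'i' vs 'i' =
  Pos 4: 'c' vs 'c' =
  Pos 5: 'l' vs 'a' !=
  Pos 6: 'e' vs 'l' !=
Hamming distance = 5


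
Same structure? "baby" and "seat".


Pattern of "baby": [0, 1, 0, 2]
Pattern of "seat": [0, 1, 2, 3]
Patterns do not match
Same pattern = No


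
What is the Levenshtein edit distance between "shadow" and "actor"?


Word 1: "shadow" (length 6)
Word 2: "actor" (length 5)
One optimal edit sequence (insert/delete/substitute each cost 1):
  1. delete 's'  (+1)
  2. substitute 'h' -> 'a'  (+1)
  3. substitute 'a' -> 'c'  (+1)
  4. substitute 'd' -> 't'  (+1)
  5. keep 'o'
  6. substitute 'w' -> 'r'  (+1)
Total edit operations: 5
Edit distance = 5


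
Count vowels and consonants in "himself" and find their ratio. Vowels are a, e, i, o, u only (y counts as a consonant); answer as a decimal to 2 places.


Word: "himself"
Vowels (a,e,i,o,u): 2
Consonants: 5
Ratio = 2/5
= 0.40


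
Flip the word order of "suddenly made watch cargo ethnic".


Original: "suddenly made watch cargo ethnic"
Words (1..n): suddenly | made | watch | cargo | ethnic
Reversed (n..1): ethnic | cargo | watch | made | suddenly
Result = "ethnic cargo watch made suddenly"


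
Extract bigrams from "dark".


Word: "dark" (length 4)
Number of bigrams = 4 - 2 + 1 = 3
  Position 0: "da"
  Position 1: "ar"
  Position 2: "rk"
Bigrams = "da", "ar", "rk"


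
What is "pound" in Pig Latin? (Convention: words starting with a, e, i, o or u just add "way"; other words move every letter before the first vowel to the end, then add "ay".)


Word: "pound"
Starts with consonant(s) → move to end, add 'ay'
Consonant cluster: "p"
Pig Latin = "oundpay"


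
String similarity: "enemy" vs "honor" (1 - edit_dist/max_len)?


Word 1: "enemy" (length 5)
Word 2: "honor" (length 5)
One optimal edit sequence:
  1. substitute 'e' -> 'h'  (+1)
  2. substitute 'n' -> 'o'  (+1)
  3. substitute 'e' -> 'n'  (+1)
  4. substitute 'm' -> 'o'  (+1)
  5. substitute 'y' -> 'r'  (+1)
Edit distance = 5
Max length = max(5, 5) = 5
Similarity = 1 - 5/5
= 0.0000


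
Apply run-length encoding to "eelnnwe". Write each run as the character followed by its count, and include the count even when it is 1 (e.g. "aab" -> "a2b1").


String: "eelnnwe"
Scanning for consecutive runs:
  'e' x 2
  'l' x 1
  'n' x 2
  'w' x 1
  'e' x 1
RLE = "e2l1n2w1e1"


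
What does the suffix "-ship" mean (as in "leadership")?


Suffix: -ship
Example: leadership = leader + -ship
Meaning = state / position


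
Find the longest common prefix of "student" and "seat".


Word 1: "student"
Word 2: "seat"
Comparing from start:
  Pos 0: 's' == 's'
  Pos 1: 't' != 'e' (stop)
LCP = "s" (length 1)


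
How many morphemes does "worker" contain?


Word: "worker"
Morphemes: work | -er
Each morpheme carries meaning
= 2 morphemes


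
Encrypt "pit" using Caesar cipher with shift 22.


Word: "pit"
Shift: 22
Each letter → (letter + shift) mod 26:
  'p' (15) + 22 = 11 → 'l'
  'i' (8) + 22 = 4 → 'e'
  't' (19) + 22 = 15 → 'p'
Result = "lep"


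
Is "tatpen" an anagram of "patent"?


Word 1: "patent" → sorted: aenptt
Word 2: "tatpen" → sorted: aenptt
Same letters? aenptt == aenptt
Anagram = Yes


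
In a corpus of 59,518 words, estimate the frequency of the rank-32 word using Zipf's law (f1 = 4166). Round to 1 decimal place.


Zipf's law: f(r) = f(1) / r
f(1) = 4166
f(32) = 4166 / 32
= 130.2 occurrences


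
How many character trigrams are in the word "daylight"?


Word: "daylight" (length 8)
Number of 3-grams = length - 3 + 1 = 8 - 3 + 1
= 6


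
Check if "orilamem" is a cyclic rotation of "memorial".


Word: "memorial", Candidate: "orilamem"
Method: check if candidate is substring of word+word
"memorialmemorial" contains "orilamem"? No
Is rotation = No


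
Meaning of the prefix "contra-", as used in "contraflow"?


Prefix: contra-
Example: contraflow (contra- + flow)
Meaning = against


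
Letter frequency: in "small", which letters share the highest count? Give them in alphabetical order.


Word: "small"
Letter counts:
  'a': 1
  'l': 2
  'm': 1
  's': 1
Maximum count = 2
Most frequent = 'l' (2 times each)


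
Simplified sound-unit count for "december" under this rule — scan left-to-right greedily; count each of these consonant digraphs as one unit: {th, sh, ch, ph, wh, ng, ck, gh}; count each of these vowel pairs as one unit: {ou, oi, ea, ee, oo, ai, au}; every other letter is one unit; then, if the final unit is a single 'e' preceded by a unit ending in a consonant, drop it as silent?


Word: "december" (8 letters)
Left-to-right scan:
  1. 'd' (letter)
  2. 'e' (letter)
  3. 'c' (letter)
  4. 'e' (letter)
  5. 'm' (letter)
  6. 'b' (letter)
  7. 'e' (letter)
  8. 'r' (letter)
Units from scan: 8
Sound units = 8 units


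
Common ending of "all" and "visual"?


Word 1: "all"
Word 2: "visual"
Comparing from end:
  Pos -1: 'l' == 'l'
  Pos -2: 'l' != 'a' (stop)
LCS = "l" (length 1)


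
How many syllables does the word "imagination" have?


Word: "imagination"
Syllable breakdown: i / mag / i / na / tion
Counting: 5 parts
= 5 syllables


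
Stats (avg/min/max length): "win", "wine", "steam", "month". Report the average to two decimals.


Lengths: "win"=3, "wine"=4, "steam"=5, "month"=5
Sum = 17, Count = 4
Average = 17/4 = 4.25
= avg=4.25, min=3, max=5


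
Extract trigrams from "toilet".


Word: "toilet" (length 6)
Number of trigrams = 6 - 3 + 1 = 4
  Position 0: "toi"
  Position 1: "oil"
  Position 2: "ile"
  Position 3: "let"
Trigrams = "toi", "oil", "ile", "let"


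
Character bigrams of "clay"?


Word: "clay" (length 4)
Number of bigrams = 4 - 2 + 1 = 3
  Position 0: "cl"
  Position 1: "la"
  Position 2: "ay"
Bigrams = "cl", "la", "ay"


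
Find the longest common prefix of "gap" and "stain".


Word 1: "gap"
Word 2: "stain"
Comparing from start:
  Pos 0: 'g' != 's' (stop)
LCP = "" (length 0)


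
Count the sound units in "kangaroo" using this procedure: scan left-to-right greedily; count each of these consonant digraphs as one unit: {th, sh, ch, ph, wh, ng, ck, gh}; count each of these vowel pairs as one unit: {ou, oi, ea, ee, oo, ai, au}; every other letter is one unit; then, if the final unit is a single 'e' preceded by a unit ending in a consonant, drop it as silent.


Word: "kangaroo" (8 letters)
Left-to-right scan:
  1. 'k' (letter)
  2. 'a' (letter)
  3. 'ng' (digraph)
  4. 'a' (letter)
  5. 'r' (letter)
  6. 'oo' (vowel-pair)
Units from scan: 6
Sound units = 6 units


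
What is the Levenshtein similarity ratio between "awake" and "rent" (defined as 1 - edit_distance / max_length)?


Word 1: "awake" (length 5)
Word 2: "rent" (length 4)
One optimal edit sequence:
  1. delete 'a'  (+1)
  2. substitute 'w' -> 'r'  (+1)
  3. substitute 'a' -> 'e'  (+1)
  4. substitute 'k' -> 'n'  (+1)
  5. substitute 'e' -> 't'  (+1)
Edit distance = 5
Max length = max(5, 4) = 5
Similarity = 1 - 5/5
= 0.0000


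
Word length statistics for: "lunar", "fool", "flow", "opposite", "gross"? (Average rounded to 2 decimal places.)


Lengths: "lunar"=5, "fool"=4, "flow"=4, "opposite"=8, "gross"=5
Sum = 26, Count = 5
Average = 26/5 = 5.20
= avg=5.20, min=4, max=8


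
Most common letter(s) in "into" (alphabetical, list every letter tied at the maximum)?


Word: "into"
Letter counts:
  'i': 1
  'n': 1
  'o': 1
  't': 1
Maximum count = 1
Most frequent = 'i', 'n', 'o', 't' (1 time each)


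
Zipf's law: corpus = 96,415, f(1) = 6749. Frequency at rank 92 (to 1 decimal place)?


Zipf's law: f(r) = f(1) / r
f(1) = 6749
f(92) = 6749 / 92
= 73.4 occurrences


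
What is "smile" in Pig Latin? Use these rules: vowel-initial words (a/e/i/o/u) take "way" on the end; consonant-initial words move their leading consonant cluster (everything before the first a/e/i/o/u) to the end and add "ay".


Word: "smile"
Starts with consonant(s) → move to end, add 'ay'
Consonant cluster: "sm"
Pig Latin = "ilesmay"


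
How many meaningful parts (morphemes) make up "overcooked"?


Word: "overcooked"
Morphemes: over- + cook + -ed
Each morpheme carries meaning
= 3 morphemes


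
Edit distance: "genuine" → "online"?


Word 1: "genuine" (length 7)
Word 2: "online" (length 6)
One optimal edit sequence (insert/delete/substitute each cost 1):
  1. delete 'g'  (+1)
  2. substitute 'e' -> 'o'  (+1)
  3. keep 'n'
  4. substitute 'u' -> 'l'  (+1)
  5. keep 'i'
  6. keep 'n'
  7. keep 'e'
Total edit operations: 3
Edit distance = 3


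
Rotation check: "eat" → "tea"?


Word: "eat", Candidate: "tea"
Method: check if candidate is substring of word+word
"eateat" contains "tea"? Yes
Is rotation = Yes


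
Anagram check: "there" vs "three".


Word 1: "there" → sorted: eehrt
Word 2: "three" → sorted: eehrt
Same letters? eehrt == eehrt
Anagram = Yes


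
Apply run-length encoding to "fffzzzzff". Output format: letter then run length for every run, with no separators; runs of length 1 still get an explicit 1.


String: "fffzzzzff"
Scanning for consecutive runs:
  'f' x 3
  'z' x 4
  'f' x 2
RLE = "f3z4f2"


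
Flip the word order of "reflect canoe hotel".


Original: "reflect canoe hotel"
Words (1..n): reflect | canoe | hotel
Reversed (n..1): hotel | canoe | reflect
Result = "hotel canoe reflect"


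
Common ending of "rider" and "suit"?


Word 1: "rider"
Word 2: "suit"
Comparing from end:
  Pos -1: 'r' != 't' (stop)
LCS = "" (length 0)


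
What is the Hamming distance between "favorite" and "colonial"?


Comparing character by character (same length = 8):
  Pos 0: 'f' vs 'c' !=
  Pos 1: 'a' vs 'o' !=
  Pos 2: 'v' vs 'l' !=
  Pos 3: 'o' vs 'o' =
  Pos 4: 'r' vs 'n' !=
  Pos 5: 'i' vs 'i' =
  Pos 6: 't' vs 'a' !=
  Pos 7: 'e' vs 'l' !=
Hamming distance = 6


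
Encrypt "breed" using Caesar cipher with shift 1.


Word: "breed"
Shift: 1
Each letter → (letter + shift) mod 26:
  'b' (1) + 1 = 2 → 'c'
  'r' (17) + 1 = 18 → 's'
  'e' (4) + 1 = 5 → 'f'
  'e' (4) + 1 = 5 → 'f'
  'd' (3) + 1 = 4 → 'e'
Result = "csffe"


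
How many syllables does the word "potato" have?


Word: "potato"
Syllable breakdown: po-ta-to
Counting: 3 parts
= 3 syllables


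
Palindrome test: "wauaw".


Word: "wauaw"
Reversed: "wauaw"
Forward == Backward? wauaw == wauaw
Palindrome = Yes


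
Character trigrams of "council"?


Word: "council" (length 7)
Number of trigrams = 7 - 3 + 1 = 5
  Position 0: "cou"
  Position 1: "oun"
  Position 2: "unc"
  Position 3: "nci"
  Position 4: "cil"
Trigrams = "cou", "oun", "unc", "nci", "cil"


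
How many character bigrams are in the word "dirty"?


Word: "dirty" (length 5)
Number of 2-grams = length - 2 + 1 = 5 - 2 + 1
= 4


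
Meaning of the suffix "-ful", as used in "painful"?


Suffix: -ful
Example: painful = pain + -ful
Meaning = full of


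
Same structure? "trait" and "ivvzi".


Pattern of "trait": [0, 1, 2, 3, 0]
Pattern of "ivvzi": [0, 1, 1, 2, 0]
Patterns do not match
Same pattern = No


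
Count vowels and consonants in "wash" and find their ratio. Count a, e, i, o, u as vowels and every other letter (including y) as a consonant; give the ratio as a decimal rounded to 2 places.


Word: "wash"
Vowels (a,e,i,o,u): 1
Consonants: 3
Ratio = 1/3
= 0.33


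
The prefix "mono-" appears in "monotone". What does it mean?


Prefix: mono-
Example: monotone = mono- + tone
Meaning = one


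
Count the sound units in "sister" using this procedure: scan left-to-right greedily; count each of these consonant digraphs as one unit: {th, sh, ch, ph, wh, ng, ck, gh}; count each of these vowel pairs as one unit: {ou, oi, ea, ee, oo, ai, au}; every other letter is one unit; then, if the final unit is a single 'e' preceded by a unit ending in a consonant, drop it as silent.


Word: "sister" (6 letters)
Left-to-right scan:
  1. 's' (letter)
  2. 'i' (letter)
  3. 's' (letter)
  4. 't' (letter)
  5. 'e' (letter)
  6. 'r' (letter)
Units from scan: 6
Sound units = 6 units


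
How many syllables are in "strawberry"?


Word: "strawberry"
Syllable breakdown: straw · ber · ry
Counting: 3 parts
= 3 syllables


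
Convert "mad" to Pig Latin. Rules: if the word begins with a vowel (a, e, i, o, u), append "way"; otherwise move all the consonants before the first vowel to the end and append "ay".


Word: "mad"
Starts with consonant(s) → move to end, add 'ay'
Consonant cluster: "m"
Pig Latin = "admay"


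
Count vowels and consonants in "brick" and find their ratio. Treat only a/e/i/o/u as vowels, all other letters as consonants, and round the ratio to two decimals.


Word: "brick"
Vowels (a,e,i,o,u): 1
Consonants: 4
Ratio = 1/4
= 0.25


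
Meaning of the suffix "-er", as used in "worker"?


Suffix: -er
As in: worker -> work + -er
Meaning = one who / more


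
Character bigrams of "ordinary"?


Word: "ordinary" (length 8)
Number of bigrams = 8 - 2 + 1 = 7
  Position 0: "or"
  Position 1: "rd"
  Position 2: "di"
  Position 3: "in"
  Position 4: "na"
  Position 5: "ar"
  Position 6: "ry"
Bigrams = "or", "rd", "di", "in", "na", "ar", "ry"


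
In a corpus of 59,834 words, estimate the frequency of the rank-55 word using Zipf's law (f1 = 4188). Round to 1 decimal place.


Zipf's law: f(r) = f(1) / r
f(1) = 4188
f(55) = 4188 / 55
= 76.1 occurrences


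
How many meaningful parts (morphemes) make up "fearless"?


Word: "fearless"
Morphemes: fear + -less
Each morpheme carries meaning
= 2 morphemes


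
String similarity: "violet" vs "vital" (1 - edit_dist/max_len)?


Word 1: "violet" (length 6)
Word 2: "vital" (length 5)
One optimal edit sequence:
  1. keep 'v'
  2. keep 'i'
  3. delete 'o'  (+1)
  4. substitute 'l' -> 't'  (+1)
  5. substitute 'e' -> 'a'  (+1)
  6. substitute 't' -> 'l'  (+1)
Edit distance = 4
Max length = max(6, 5) = 6
Similarity = 1 - 4/6
= 0.3333


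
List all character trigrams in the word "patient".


Word: "patient" (length 7)
Number of trigrams = 7 - 3 + 1 = 5
  Position 0: "pat"
  Position 1: "ati"
  Position 2: "tie"
  Position 3: "ien"
  Position 4: "ent"
Trigrams = "pat", "ati", "tie", "ien", "ent"


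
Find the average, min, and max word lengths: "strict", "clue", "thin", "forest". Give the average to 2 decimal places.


Lengths: "strict"=6, "clue"=4, "thin"=4, "forest"=6
Sum = 20, Count = 4
Average = 20/4 = 5.00
= avg=5.00, min=4, max=6


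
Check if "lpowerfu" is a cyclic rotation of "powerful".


Word: "powerful", Candidate: "lpowerfu"
Method: check if candidate is substring of word+word
"powerfulpowerful" contains "lpowerfu"? Yes
Is rotation = Yes


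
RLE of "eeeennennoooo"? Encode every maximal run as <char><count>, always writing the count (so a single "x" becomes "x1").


String: "eeeennennoooo"
Scanning for consecutive runs:
  'e' x 4
  'n' x 2
  'e' x 1
  'n' x 2
  'o' x 4
RLE = "e4n2e1n2o4"


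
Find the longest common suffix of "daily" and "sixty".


Word 1: "daily"
Word 2: "sixty"
Comparing from end:
  Pos -1: 'y' == 'y'
  Pos -2: 'l' != 't' (stop)
LCS = "y" (length 1)


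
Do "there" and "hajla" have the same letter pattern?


Pattern of "there": [0, 1, 2, 3, 2]
Pattern of "hajla": [0, 1, 2, 3, 1]
Patterns do not match
Same pattern = No


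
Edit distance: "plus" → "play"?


Word 1: "plus" (length 4)
Word 2: "play" (length 4)
One optimal edit sequence (insert/delete/substitute each cost 1):
  1. keep 'p'
  2. keep 'l'
  3. substitute 'u' -> 'a'  (+1)
  4. substitute 's' -> 'y'  (+1)
Total edit operations: 2
Edit distance = 2


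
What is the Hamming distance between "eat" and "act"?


Comparing character by character (same length = 3):
  Pos 0: 'e' vs 'a' !=
  Pos 1: 'a' vs 'c' !=
  Pos 2: 't' vs 't' =
Hamming distance = 2


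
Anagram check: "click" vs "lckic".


Word 1: "click" → sorted: ccikl
Word 2: "lckic" → sorted: ccikl
Same letters? ccikl == ccikl
Anagram = Yes


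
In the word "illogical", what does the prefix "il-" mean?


Prefix: il-
As in: illogical -> il- + logical
Meaning = not


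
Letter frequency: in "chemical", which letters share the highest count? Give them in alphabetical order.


Word: "chemical"
Letter counts:
  'a': 1
  'c': 2
  'e': 1
  'h': 1
  'i': 1
  'l': 1
  'm': 1
Maximum count = 2
Most frequent = 'c' (2 times each)


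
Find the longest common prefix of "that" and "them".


Word 1: "that"
Word 2: "them"
Comparing from start:
  Pos 0: 't' == 't'
  Pos 1: 'h' == 'h'
  Pos 2: 'a' != 'e' (stop)
LCP = "th" (length 2)


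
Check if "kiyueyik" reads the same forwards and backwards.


Word: "kiyueyik"
Reversed: "kiyeuyik"
Forward == Backward? kiyueyik != kiyeuyik
Palindrome = No


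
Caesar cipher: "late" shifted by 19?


Word: "late"
Shift: 19
Each letter → (letter + shift) mod 26:
  'l' (11) + 19 = 4 → 'e'
  'a' (0) + 19 = 19 → 't'
  't' (19) + 19 = 12 → 'm'
  'e' (4) + 19 = 23 → 'x'
Result = "etmx"


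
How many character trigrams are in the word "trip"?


Word: "trip" (length 4)
Number of 3-grams = length - 3 + 1 = 4 - 3 + 1
= 2


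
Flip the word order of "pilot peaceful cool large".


Original: "pilot peaceful cool large"
Words (1..n): pilot | peaceful | cool | large
Reversed (n..1): large | cool | peaceful | pilot
Result = "large cool peaceful pilot"


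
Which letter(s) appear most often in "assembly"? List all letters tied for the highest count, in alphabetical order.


Word: "assembly"
Letter counts:
  'a': 1
  'b': 1
  'e': 1
  'l': 1
  'm': 1
  's': 2
  'y': 1
Maximum count = 2
Most frequent = 's' (2 times each)


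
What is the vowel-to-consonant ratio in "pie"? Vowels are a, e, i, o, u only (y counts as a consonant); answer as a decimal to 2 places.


Word: "pie"
Vowels (a,e,i,o,u): 2
Consonants: 1
Ratio = 2/1
= 2.00


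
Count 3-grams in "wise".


Word: "wise" (length 4)
Number of 3-grams = length - 3 + 1 = 4 - 3 + 1
= 2


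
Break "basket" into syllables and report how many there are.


Word: "basket"
Syllable breakdown: bas-ket
Counting: 2 parts
= 2 syllables


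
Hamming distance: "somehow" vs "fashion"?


Comparing character by character (same length = 7):
  Pos 0: 's' vs 'f' !=
  Pos 1: 'o' vs 'a' !=
  Pos 2: 'm' vs 's' !=
  Pos 3: 'e' vs 'h' !=
  Pos 4: 'h' vs 'i' !=
  Pos 5: 'o' vs 'o' =
  Pos 6: 'w' vs 'n' !=
Hamming distance = 6


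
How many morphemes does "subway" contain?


Word: "subway"
Morphemes: sub- | way
Each morpheme carries meaning
= 2 morphemes


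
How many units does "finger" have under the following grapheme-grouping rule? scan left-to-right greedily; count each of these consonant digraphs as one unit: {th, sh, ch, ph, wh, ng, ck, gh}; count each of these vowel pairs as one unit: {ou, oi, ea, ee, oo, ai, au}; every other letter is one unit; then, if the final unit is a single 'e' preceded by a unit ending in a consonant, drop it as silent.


Word: "finger" (6 letters)
Left-to-right scan:
  (1) 'f' (letter)
  (2) 'i' (letter)
  (3) 'ng' (digraph)
  (4) 'e' (letter)
  (5) 'r' (letter)
Units from scan: 5
Sound units = 5 units


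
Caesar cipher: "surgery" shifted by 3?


Word: "surgery"
Shift: 3
Each letter → (letter + shift) mod 26:
  's' (18) + 3 = 21 → 'v'
  'u' (20) + 3 = 23 → 'x'
  'r' (17) + 3 = 20 → 'u'
  'g' (6) + 3 = 9 → 'j'
  'e' (4) + 3 = 7 → 'h'
  'r' (17) + 3 = 20 → 'u'
  'y' (24) + 3 = 1 → 'b'
Result = "vxujhub"


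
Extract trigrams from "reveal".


Word: "reveal" (length 6)
Number of trigrams = 6 - 3 + 1 = 4
  Position 0: "rev"
  Position 1: "eve"
  Position 2: "vea"
  Position 3: "eal"
Trigrams = "rev", "eve", "vea", "eal"


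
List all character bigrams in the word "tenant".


Word: "tenant" (length 6)
Number of bigrams = 6 - 2 + 1 = 5
  Position 0: "te"
  Position 1: "en"
  Position 2: "na"
  Position 3: "an"
  Position 4: "nt"
Bigrams = "te", "en", "na", "an", "nt"


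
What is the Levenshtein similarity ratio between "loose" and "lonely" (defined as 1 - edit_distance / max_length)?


Word 1: "loose" (length 5)
Word 2: "lonely" (length 6)
One optimal edit sequence:
  1. keep 'l'
  2. keep 'o'
  3. insert 'n'  (+1)
  4. substitute 'o' -> 'e'  (+1)
  5. substitute 's' -> 'l'  (+1)
  6. substitute 'e' -> 'y'  (+1)
Edit distance = 4
Max length = max(5, 6) = 6
Similarity = 1 - 4/6
= 0.3333


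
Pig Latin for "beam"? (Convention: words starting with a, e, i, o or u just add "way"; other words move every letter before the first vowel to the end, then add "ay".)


Word: "beam"
Starts with consonant(s) → move to end, add 'ay'
Consonant cluster: "b"
Pig Latin = "eambay"


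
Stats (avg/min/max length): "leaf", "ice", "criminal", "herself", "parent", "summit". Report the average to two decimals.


Lengths: "leaf"=4, "ice"=3, "criminal"=8, "herself"=7, "parent"=6, "summit"=6
Sum = 34, Count = 6
Average = 34/6 = 5.67
= avg=5.67, min=3, max=8


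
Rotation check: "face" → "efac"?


Word: "face", Candidate: "efac"
Method: check if candidate is substring of word+word
"faceface" contains "efac"? Yes
Is rotation = Yes


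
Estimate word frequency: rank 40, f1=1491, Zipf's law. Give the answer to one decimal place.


Zipf's law: f(r) = f(1) / r
f(1) = 1491
f(40) = 1491 / 40
= 37.3 occurrences


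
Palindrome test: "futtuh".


Word: "futtuh"
Reversed: "huttuf"
Forward == Backward? futtuh != huttuf
Palindrome = No


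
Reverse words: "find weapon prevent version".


Original: "find weapon prevent version"
Words (1..n): find | weapon | prevent | version
Reversed (n..1): version | prevent | weapon | find
Result = "version prevent weapon find"


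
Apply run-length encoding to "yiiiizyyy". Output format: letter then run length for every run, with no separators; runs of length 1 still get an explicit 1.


String: "yiiiizyyy"
Scanning for consecutive runs:
  'y' x 1
  'i' x 4
  'z' x 1
  'y' x 3
RLE = "y1i4z1y3"


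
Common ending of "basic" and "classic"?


Word 1: "basic"
Word 2: "classic"
Comparing from end:
  Pos -1: 'c' == 'c'
  Pos -2: 'i' == 'i'
  Pos -3: 's' == 's'
  Pos -4: 'a' != 's' (stop)
LCS = "sic" (length 3)


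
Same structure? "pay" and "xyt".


Pattern of "pay": [0, 1, 2]
Pattern of "xyt": [0, 1, 2]
Patterns match
Same pattern = Yes


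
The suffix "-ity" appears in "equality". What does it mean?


Suffix: -ity
As in: equality -> equal + -ity
Meaning = quality of


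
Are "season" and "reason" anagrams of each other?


Word 1: "season" → sorted: aenoss
Word 2: "reason" → sorted: aenors
Same letters? aenoss != aenors
Anagram = No


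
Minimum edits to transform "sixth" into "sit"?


Word 1: "sixth" (length 5)
Word 2: "sit" (length 3)
One optimal edit sequence (insert/delete/substitute each cost 1):
  1. keep 's'
  2. keep 'i'
  3. delete 'x'  (+1)
  4. keep 't'
  5. delete 'h'  (+1)
Total edit operations: 2
Edit distance = 2


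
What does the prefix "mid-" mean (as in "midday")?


Prefix: mid-
Example: midday (mid- + day)
Meaning = middle


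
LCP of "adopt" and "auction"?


Word 1: "adopt"
Word 2: "auction"
Comparing from start:
  Pos 0: 'a' == 'a'
  Pos 1: 'd' != 'u' (stop)
LCP = "a" (length 1)


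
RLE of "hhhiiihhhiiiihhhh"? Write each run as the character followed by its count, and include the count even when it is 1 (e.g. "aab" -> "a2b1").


String: "hhhiiihhhiiiihhhh"
Scanning for consecutive runs:
  'h' x 3
  'i' x 3
  'h' x 3
  'i' x 4
  'h' x 4
RLE = "h3i3h3i4h4"


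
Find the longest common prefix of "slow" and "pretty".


Word 1: "slow"
Word 2: "pretty"
Comparing from start:
  Pos 0: 's' != 'p' (stop)
LCP = "" (length 0)


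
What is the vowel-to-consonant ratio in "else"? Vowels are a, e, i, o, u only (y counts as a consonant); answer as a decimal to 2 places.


Word: "else"
Vowels (a,e,i,o,u): 2
Consonants: 2
Ratio = 2/2
= 1.00


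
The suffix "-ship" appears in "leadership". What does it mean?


Suffix: -ship
As in: leadership -> leader + -ship
Meaning = state / position


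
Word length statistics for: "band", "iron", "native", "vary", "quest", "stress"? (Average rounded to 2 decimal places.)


Lengths: "band"=4, "iron"=4, "native"=6, "vary"=4, "quest"=5, "stress"=6
Sum = 29, Count = 6
Average = 29/6 = 4.83
= avg=4.83, min=4, max=6


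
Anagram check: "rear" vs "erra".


Word 1: "rear" → sorted: aerr
Word 2: "erra" → sorted: aerr
Same letters? aerr == aerr
Anagram = Yes


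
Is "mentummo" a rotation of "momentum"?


Word: "momentum", Candidate: "mentummo"
Method: check if candidate is substring of word+word
"momentummomentum" contains "mentummo"? Yes
Is rotation = Yes


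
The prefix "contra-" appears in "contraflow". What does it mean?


Prefix: contra-
Example: contraflow (contra- + flow)
Meaning = against


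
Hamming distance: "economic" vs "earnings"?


Comparing character by character (same length = 8):
  Pos 0: 'e' vs 'e' =
  Pos 1: 'c' vs 'a' !=
  Pos 2: 'o' vs 'r' !=
  Pos 3: 'n' vs 'n' =
  Pos 4: 'o' vs 'i' !=
  Pos 5: 'm' vs 'n' !=
  Pos 6: 'i' vs 'g' !=
  Pos 7: 'c' vs 's' !=
Hamming distance = 6


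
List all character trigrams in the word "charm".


Word: "charm" (length 5)
Number of trigrams = 5 - 3 + 1 = 3
  Position 0: "cha"
  Position 1: "har"
  Position 2: "arm"
Trigrams = "cha", "har", "arm"


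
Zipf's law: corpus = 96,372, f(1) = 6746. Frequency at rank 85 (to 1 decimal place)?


Zipf's law: f(r) = f(1) / r
f(1) = 6746
f(85) = 6746 / 85
= 79.4 occurrences


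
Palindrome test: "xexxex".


Word: "xexxex"
Reversed: "xexxex"
Forward == Backward? xexxex == xexxex
Palindrome = Yes


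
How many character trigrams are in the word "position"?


Word: "position" (length 8)
Number of 3-grams = length - 3 + 1 = 8 - 3 + 1
= 6


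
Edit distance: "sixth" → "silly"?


Word 1: "sixth" (length 5)
Word 2: "silly" (length 5)
One optimal edit sequence (insert/delete/substitute each cost 1):
  1. keep 's'
  2. keep 'i'
  3. substitute 'x' -> 'l'  (+1)
  4. substitute 't' -> 'l'  (+1)
  5. substitute 'h' -> 'y'  (+1)
Total edit operations: 3
Edit distance = 3


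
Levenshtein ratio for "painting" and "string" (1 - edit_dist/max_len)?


Word 1: "painting" (length 8)
Word 2: "string" (length 6)
One optimal edit sequence:
  1. delete 'p'  (+1)
  2. delete 'a'  (+1)
  3. substitute 'i' -> 's'  (+1)
  4. substitute 'n' -> 't'  (+1)
  5. substitute 't' -> 'r'  (+1)
  6. keep 'i'
  7. keep 'n'
  8. keep 'g'
Edit distance = 5
Max length = max(8, 6) = 8
Similarity = 1 - 5/8
= 0.3750


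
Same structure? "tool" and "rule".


Pattern of "tool": [0, 1, 1, 2]
Pattern of "rule": [0, 1, 2, 3]
Patterns do not match
Same pattern = No


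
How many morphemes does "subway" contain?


Word: "subway"
Morphemes: sub- | way
Each morpheme carries meaning
= 2 morphemes


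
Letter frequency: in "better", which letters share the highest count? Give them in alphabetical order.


Word: "better"
Letter counts:
  'b': 1
  'e': 2
  'r': 1
  't': 2
Maximum count = 2
Most frequent = 'e', 't' (2 times each)


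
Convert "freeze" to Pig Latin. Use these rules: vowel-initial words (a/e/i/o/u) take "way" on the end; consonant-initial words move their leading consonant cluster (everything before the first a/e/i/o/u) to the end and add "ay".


Word: "freeze"
Starts with consonant(s) → move to end, add 'ay'
Consonant cluster: "fr"
Pig Latin = "eezefray"


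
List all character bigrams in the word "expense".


Word: "expense" (length 7)
Number of bigrams = 7 - 2 + 1 = 6
  Position 0: "ex"
  Position 1: "xp"
  Position 2: "pe"
  Position 3: "en"
  Position 4: "ns"
  Position 5: "se"
Bigrams = "ex", "xp", "pe", "en", "ns", "se"


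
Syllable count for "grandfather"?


Word: "grandfather"
Syllable breakdown: grand · fa · ther
Counting: 3 parts
= 3 syllables


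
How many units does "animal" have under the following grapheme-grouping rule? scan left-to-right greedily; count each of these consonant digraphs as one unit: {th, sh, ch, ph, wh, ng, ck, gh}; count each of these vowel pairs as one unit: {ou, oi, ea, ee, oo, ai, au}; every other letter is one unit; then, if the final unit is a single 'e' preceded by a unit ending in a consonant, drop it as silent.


Word: "animal" (6 letters)
Left-to-right scan:
  (1) 'a' (letter)
  (2) 'n' (letter)
  (3) 'i' (letter)
  (4) 'm' (letter)
  (5) 'a' (letter)
  (6) 'l' (letter)
Units from scan: 6
Sound units = 6 units
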